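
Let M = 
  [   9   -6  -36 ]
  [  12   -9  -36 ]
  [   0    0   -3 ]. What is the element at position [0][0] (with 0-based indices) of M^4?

81

Characteristic polynomial: λ^3 + 3λ^2 - 9λ - 27 = (λ - 3)(λ + 3)^2, so the eigenvalues are -3, -3, 3.
λ=-3: eigenvector (1, 2, 0).
λ=3: eigenvector (-1, -1, 0).
λ=-3: eigenvector (3, 0, 1).
P = [[1, -1, 3], [2, -1, 0], [0, 0, 1]], D = diag(-3, 3, -3), P⁻¹ = [[-1, 1, 3], [-2, 1, 6], [0, 0, 1]].
M⁴ = P·diag(81, 81, 81)·P⁻¹ = [[81, 0, 0], [0, 81, 0], [0, 0, 81]].
The requested entry is 81.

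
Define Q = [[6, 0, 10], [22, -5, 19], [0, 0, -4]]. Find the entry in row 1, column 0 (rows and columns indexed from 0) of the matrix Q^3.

682

Characteristic polynomial: μ^3 + 3μ^2 - 34μ - 120 = (μ - 6)(μ + 4)(μ + 5), so the eigenvalues are -5, -4, 6.
μ=-5: eigenvector (0, 1, 0).
μ=6: eigenvector (1, 2, 0).
μ=-4: eigenvector (-1, -3, 1).
P = [[0, 1, -1], [1, 2, -3], [0, 0, 1]], D = diag(-5, 6, -4), P⁻¹ = [[-2, 1, 1], [1, 0, 1], [0, 0, 1]].
Q³ = P·diag(-125, 216, -64)·P⁻¹ = [[216, 0, 280], [682, -125, 499], [0, 0, -64]].
The requested entry is 682.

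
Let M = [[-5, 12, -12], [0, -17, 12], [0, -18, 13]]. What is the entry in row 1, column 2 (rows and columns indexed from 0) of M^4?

Characteristic polynomial: t^3 + 9t^2 + 15t - 25 = (t - 1)(t + 5)^2, so the eigenvalues are -5, -5, 1.
t=-5: eigenvector (-1, 2, 2).
t=-5: eigenvector (-1, 1, 1).
t=1: eigenvector (-2, 2, 3).
P = [[-1, -1, -2], [2, 1, 2], [2, 1, 3]], D = diag(-5, -5, 1), P⁻¹ = [[1, 1, 0], [-2, 1, -2], [0, -1, 1]].
M⁴ = P·diag(625, 625, 1)·P⁻¹ = [[625, -1248, 1248], [0, 1873, -1248], [0, 1872, -1247]].
The requested entry is -1248.

-1248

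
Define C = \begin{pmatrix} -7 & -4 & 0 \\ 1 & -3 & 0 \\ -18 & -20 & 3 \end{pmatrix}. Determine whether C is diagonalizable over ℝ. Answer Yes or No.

Characteristic polynomial: p(t) = t^3 + 7t^2 - 5t - 75 = (t - 3)(t + 5)^2.
t = -5 has algebraic multiplicity 2; rank(C + 5I) = 2, so geometric multiplicity = 1.
Geometric multiplicity < algebraic multiplicity, so C is not diagonalizable.

No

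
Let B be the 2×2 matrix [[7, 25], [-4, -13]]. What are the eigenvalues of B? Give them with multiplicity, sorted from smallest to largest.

Characteristic polynomial: p(t) = t^2 + 6t + 9 = (t + 3)^2.
Roots (with multiplicity): -3, -3.

-3, -3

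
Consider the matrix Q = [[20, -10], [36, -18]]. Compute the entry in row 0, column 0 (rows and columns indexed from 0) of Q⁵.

Characteristic polynomial: λ^2 - 2λ = λ(λ - 2), so the eigenvalues are 0, 2.
λ=2: eigenvector (-5, -9).
λ=0: eigenvector (1, 2).
P = [[-5, 1], [-9, 2]], D = diag(2, 0), P⁻¹ = [[-2, 1], [-9, 5]].
Q⁵ = P·diag(32, 0)·P⁻¹ = [[320, -160], [576, -288]].
The requested entry is 320.

320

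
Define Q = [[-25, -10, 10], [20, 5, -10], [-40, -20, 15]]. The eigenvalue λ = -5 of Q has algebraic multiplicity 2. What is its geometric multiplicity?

Q + 5I = [[-20, -10, 10], [20, 10, -10], [-40, -20, 20]].
This matrix has rank 1, so its null space has dimension 3 − 1 = 2.

2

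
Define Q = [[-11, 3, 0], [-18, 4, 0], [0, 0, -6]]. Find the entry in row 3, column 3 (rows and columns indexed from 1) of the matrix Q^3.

-216

Characteristic polynomial: r^3 + 13r^2 + 52r + 60 = (r + 2)(r + 5)(r + 6), so the eigenvalues are -6, -5, -2.
r=-2: eigenvector (1, 3, 0).
r=-5: eigenvector (-1, -2, 0).
r=-6: eigenvector (0, 0, 1).
P = [[1, -1, 0], [3, -2, 0], [0, 0, 1]], D = diag(-2, -5, -6), P⁻¹ = [[-2, 1, 0], [-3, 1, 0], [0, 0, 1]].
Q³ = P·diag(-8, -125, -216)·P⁻¹ = [[-359, 117, 0], [-702, 226, 0], [0, 0, -216]].
The requested entry is -216.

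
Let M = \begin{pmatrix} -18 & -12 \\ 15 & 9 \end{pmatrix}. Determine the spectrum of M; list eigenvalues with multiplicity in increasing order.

Characteristic polynomial: p(μ) = μ^2 + 9μ + 18 = (μ + 3)(μ + 6).
Roots (with multiplicity): -6, -3.

-6, -3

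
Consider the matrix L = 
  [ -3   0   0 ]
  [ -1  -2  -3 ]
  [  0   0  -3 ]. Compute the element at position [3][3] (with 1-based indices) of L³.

-27

Characteristic polynomial: s^3 + 8s^2 + 21s + 18 = (s + 2)(s + 3)^2, so the eigenvalues are -3, -3, -2.
s=-3: eigenvector (1, 1, 0).
s=-2: eigenvector (0, 1, 0).
s=-3: eigenvector (1, 4, 1).
P = [[1, 0, 1], [1, 1, 4], [0, 0, 1]], D = diag(-3, -2, -3), P⁻¹ = [[1, 0, -1], [-1, 1, -3], [0, 0, 1]].
L³ = P·diag(-27, -8, -27)·P⁻¹ = [[-27, 0, 0], [-19, -8, -57], [0, 0, -27]].
The requested entry is -27.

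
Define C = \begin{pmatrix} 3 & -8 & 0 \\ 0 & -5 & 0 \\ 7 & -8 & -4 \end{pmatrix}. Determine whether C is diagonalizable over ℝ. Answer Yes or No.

Yes

Characteristic polynomial: p(t) = t^3 + 6t^2 - 7t - 60 = (t - 3)(t + 4)(t + 5).
All 3 eigenvalues are distinct, so C is diagonalizable.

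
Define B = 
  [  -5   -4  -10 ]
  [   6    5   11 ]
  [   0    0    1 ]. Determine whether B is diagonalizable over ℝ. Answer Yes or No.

No

Characteristic polynomial: p(r) = r^3 - r^2 - r + 1 = (r - 1)^2(r + 1).
r = 1 has algebraic multiplicity 2; rank(B − 1I) = 2, so geometric multiplicity = 1.
Geometric multiplicity < algebraic multiplicity, so B is not diagonalizable.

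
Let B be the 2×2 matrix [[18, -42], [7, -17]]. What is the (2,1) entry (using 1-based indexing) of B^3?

Characteristic polynomial: r^2 - r - 12 = (r - 4)(r + 3), so the eigenvalues are -3, 4.
r=4: eigenvector (3, 1).
r=-3: eigenvector (2, 1).
P = [[3, 2], [1, 1]], D = diag(4, -3), P⁻¹ = [[1, -2], [-1, 3]].
B³ = P·diag(64, -27)·P⁻¹ = [[246, -546], [91, -209]].
The requested entry is 91.

91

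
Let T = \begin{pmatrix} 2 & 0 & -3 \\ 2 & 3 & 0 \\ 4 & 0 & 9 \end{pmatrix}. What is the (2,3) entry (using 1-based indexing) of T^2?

Characteristic polynomial: s^3 - 14s^2 + 63s - 90 = (s - 6)(s - 5)(s - 3), so the eigenvalues are 3, 5, 6.
s=6: eigenvector (-3, -2, 4).
s=3: eigenvector (0, 1, 0).
s=5: eigenvector (-1, -1, 1).
P = [[-3, 0, -1], [-2, 1, -1], [4, 0, 1]], D = diag(6, 3, 5), P⁻¹ = [[1, 0, 1], [-2, 1, -1], [-4, 0, -3]].
T² = P·diag(36, 9, 25)·P⁻¹ = [[-8, 0, -33], [10, 9, -6], [44, 0, 69]].
The requested entry is -6.

-6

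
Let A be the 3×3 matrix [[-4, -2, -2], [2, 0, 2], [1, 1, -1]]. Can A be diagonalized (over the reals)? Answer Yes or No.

Characteristic polynomial: p(s) = s^3 + 5s^2 + 8s + 4 = (s + 1)(s + 2)^2.
s = -2 has algebraic multiplicity 2; rank(A + 2I) = 1, so geometric multiplicity = 2.
Every eigenvalue has geometric = algebraic multiplicity, so A is diagonalizable.

Yes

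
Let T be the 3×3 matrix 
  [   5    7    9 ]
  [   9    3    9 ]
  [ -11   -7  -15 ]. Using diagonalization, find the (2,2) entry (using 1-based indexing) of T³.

27

Characteristic polynomial: μ^3 + 7μ^2 - 6μ - 72 = (μ - 3)(μ + 4)(μ + 6), so the eigenvalues are -6, -4, 3.
μ=-4: eigenvector (1, 0, -1).
μ=3: eigenvector (1, 1, -1).
μ=-6: eigenvector (-1, -1, 2).
P = [[1, 1, -1], [0, 1, -1], [-1, -1, 2]], D = diag(-4, 3, -6), P⁻¹ = [[1, -1, 0], [1, 1, 1], [1, 0, 1]].
T³ = P·diag(-64, 27, -216)·P⁻¹ = [[179, 91, 243], [243, 27, 243], [-395, -91, -459]].
The requested entry is 27.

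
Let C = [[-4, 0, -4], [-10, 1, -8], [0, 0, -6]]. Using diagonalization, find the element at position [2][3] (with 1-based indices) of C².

Characteristic polynomial: r^3 + 9r^2 + 14r - 24 = (r - 1)(r + 4)(r + 6), so the eigenvalues are -6, -4, 1.
r=-4: eigenvector (1, 2, 0).
r=1: eigenvector (0, 1, 0).
r=-6: eigenvector (2, 4, 1).
P = [[1, 0, 2], [2, 1, 4], [0, 0, 1]], D = diag(-4, 1, -6), P⁻¹ = [[1, 0, -2], [-2, 1, 0], [0, 0, 1]].
C² = P·diag(16, 1, 36)·P⁻¹ = [[16, 0, 40], [30, 1, 80], [0, 0, 36]].
The requested entry is 80.

80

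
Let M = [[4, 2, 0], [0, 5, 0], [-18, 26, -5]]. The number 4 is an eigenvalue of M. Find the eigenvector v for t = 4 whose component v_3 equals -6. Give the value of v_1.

3

M − 4I = [[0, 2, 0], [0, 1, 0], [-18, 26, -9]].
Solving (M − 4I)v = 0 gives the eigenspace spanned by (3, 0, -6).
With v_3 = -6, v = (3, 0, -6), so v_1 = 3.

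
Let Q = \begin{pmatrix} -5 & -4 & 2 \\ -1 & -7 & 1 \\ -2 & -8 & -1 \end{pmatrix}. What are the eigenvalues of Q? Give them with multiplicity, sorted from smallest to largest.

Characteristic polynomial: p(μ) = μ^3 + 13μ^2 + 55μ + 75 = (μ + 3)(μ + 5)^2.
Roots (with multiplicity): -5, -5, -3.

-5, -5, -3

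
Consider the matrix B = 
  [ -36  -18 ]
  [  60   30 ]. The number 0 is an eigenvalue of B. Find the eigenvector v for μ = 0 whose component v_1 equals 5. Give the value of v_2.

B = [[-36, -18], [60, 30]].
Solving (B)v = 0 gives the eigenspace spanned by (5, -10).
With v_1 = 5, v = (5, -10), so v_2 = -10.

-10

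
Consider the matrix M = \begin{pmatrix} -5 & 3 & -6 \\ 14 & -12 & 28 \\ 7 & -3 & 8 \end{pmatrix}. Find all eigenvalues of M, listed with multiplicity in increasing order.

Characteristic polynomial: p(μ) = μ^3 + 9μ^2 + 8μ - 60 = (μ - 2)(μ + 5)(μ + 6).
Roots (with multiplicity): -6, -5, 2.

-6, -5, 2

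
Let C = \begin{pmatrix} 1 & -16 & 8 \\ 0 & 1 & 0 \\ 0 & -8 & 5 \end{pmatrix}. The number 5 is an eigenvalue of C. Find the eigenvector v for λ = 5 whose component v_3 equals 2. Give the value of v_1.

C − 5I = [[-4, -16, 8], [0, -4, 0], [0, -8, 0]].
Solving (C − 5I)v = 0 gives the eigenspace spanned by (4, 0, 2).
With v_3 = 2, v = (4, 0, 2), so v_1 = 4.

4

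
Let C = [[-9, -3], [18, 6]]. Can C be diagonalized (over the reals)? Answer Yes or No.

Yes

Characteristic polynomial: p(μ) = μ^2 + 3μ = μ(μ + 3).
All 2 eigenvalues are distinct, so C is diagonalizable.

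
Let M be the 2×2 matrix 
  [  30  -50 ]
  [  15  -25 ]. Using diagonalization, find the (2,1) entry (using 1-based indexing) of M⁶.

46875

Characteristic polynomial: μ^2 - 5μ = μ(μ - 5), so the eigenvalues are 0, 5.
μ=0: eigenvector (-5, -3).
μ=5: eigenvector (2, 1).
P = [[-5, 2], [-3, 1]], D = diag(0, 5), P⁻¹ = [[1, -2], [3, -5]].
M⁶ = P·diag(0, 15625)·P⁻¹ = [[93750, -156250], [46875, -78125]].
The requested entry is 46875.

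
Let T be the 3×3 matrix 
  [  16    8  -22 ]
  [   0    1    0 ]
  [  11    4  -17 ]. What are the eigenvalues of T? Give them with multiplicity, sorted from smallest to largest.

Characteristic polynomial: p(λ) = λ^3 - 31λ + 30 = (λ - 5)(λ - 1)(λ + 6).
Roots (with multiplicity): -6, 1, 5.

-6, 1, 5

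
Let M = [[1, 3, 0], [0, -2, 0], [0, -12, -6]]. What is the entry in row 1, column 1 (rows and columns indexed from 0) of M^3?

-8

Characteristic polynomial: s^3 + 7s^2 + 4s - 12 = (s - 1)(s + 2)(s + 6), so the eigenvalues are -6, -2, 1.
s=-6: eigenvector (0, 0, 1).
s=-2: eigenvector (-1, 1, -3).
s=1: eigenvector (1, 0, 0).
P = [[0, -1, 1], [0, 1, 0], [1, -3, 0]], D = diag(-6, -2, 1), P⁻¹ = [[0, 3, 1], [0, 1, 0], [1, 1, 0]].
M³ = P·diag(-216, -8, 1)·P⁻¹ = [[1, 9, 0], [0, -8, 0], [0, -624, -216]].
The requested entry is -8.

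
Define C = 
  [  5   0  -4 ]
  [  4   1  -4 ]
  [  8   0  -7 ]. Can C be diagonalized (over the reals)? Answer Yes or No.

Yes

Characteristic polynomial: p(s) = s^3 + s^2 - 5s + 3 = (s - 1)^2(s + 3).
s = 1 has algebraic multiplicity 2; rank(C − 1I) = 1, so geometric multiplicity = 2.
Every eigenvalue has geometric = algebraic multiplicity, so C is diagonalizable.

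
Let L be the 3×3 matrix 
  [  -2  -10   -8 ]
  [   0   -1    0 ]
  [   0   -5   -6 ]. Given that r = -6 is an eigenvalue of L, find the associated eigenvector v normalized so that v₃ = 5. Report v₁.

L + 6I = [[4, -10, -8], [0, 5, 0], [0, -5, 0]].
Solving (L + 6I)v = 0 gives the eigenspace spanned by (10, 0, 5).
With v₃ = 5, v = (10, 0, 5), so v₁ = 10.

10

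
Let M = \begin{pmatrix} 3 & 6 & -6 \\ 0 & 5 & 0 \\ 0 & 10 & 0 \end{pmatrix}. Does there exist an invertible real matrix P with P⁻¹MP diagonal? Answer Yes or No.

Yes

Characteristic polynomial: p(s) = s^3 - 8s^2 + 15s = s(s - 5)(s - 3).
All 3 eigenvalues are distinct, so M is diagonalizable.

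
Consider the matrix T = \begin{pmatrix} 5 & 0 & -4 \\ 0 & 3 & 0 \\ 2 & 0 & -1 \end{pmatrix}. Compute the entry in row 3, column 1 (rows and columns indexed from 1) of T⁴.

Characteristic polynomial: s^3 - 7s^2 + 15s - 9 = (s - 3)^2(s - 1), so the eigenvalues are 1, 3, 3.
s=3: eigenvector (2, 0, 1).
s=3: eigenvector (0, 1, 0).
s=1: eigenvector (1, 0, 1).
P = [[2, 0, 1], [0, 1, 0], [1, 0, 1]], D = diag(3, 3, 1), P⁻¹ = [[1, 0, -1], [0, 1, 0], [-1, 0, 2]].
T⁴ = P·diag(81, 81, 1)·P⁻¹ = [[161, 0, -160], [0, 81, 0], [80, 0, -79]].
The requested entry is 80.

80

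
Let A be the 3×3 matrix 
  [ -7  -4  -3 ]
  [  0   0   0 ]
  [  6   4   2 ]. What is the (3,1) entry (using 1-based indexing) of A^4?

-510

Characteristic polynomial: s^3 + 5s^2 + 4s = s(s + 1)(s + 4), so the eigenvalues are -4, -1, 0.
s=-4: eigenvector (1, 0, -1).
s=0: eigenvector (-1, 1, 1).
s=-1: eigenvector (-1, 0, 2).
P = [[1, -1, -1], [0, 1, 0], [-1, 1, 2]], D = diag(-4, 0, -1), P⁻¹ = [[2, 1, 1], [0, 1, 0], [1, 0, 1]].
A⁴ = P·diag(256, 0, 1)·P⁻¹ = [[511, 256, 255], [0, 0, 0], [-510, -256, -254]].
The requested entry is -510.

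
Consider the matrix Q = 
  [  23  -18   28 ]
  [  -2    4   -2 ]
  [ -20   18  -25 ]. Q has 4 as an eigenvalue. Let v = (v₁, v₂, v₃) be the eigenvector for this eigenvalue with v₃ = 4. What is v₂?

Q − 4I = [[19, -18, 28], [-2, 0, -2], [-20, 18, -29]].
Solving (Q − 4I)v = 0 gives the eigenspace spanned by (-4, 2, 4).
With v₃ = 4, v = (-4, 2, 4), so v₂ = 2.

2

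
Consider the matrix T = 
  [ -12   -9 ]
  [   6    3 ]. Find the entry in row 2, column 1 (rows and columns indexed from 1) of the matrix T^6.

-91854

Characteristic polynomial: s^2 + 9s + 18 = (s + 3)(s + 6), so the eigenvalues are -6, -3.
s=-6: eigenvector (3, -2).
s=-3: eigenvector (-1, 1).
P = [[3, -1], [-2, 1]], D = diag(-6, -3), P⁻¹ = [[1, 1], [2, 3]].
T⁶ = P·diag(46656, 729)·P⁻¹ = [[138510, 137781], [-91854, -91125]].
The requested entry is -91854.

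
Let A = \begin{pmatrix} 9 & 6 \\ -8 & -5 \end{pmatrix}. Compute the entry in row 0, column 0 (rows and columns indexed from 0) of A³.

Characteristic polynomial: t^2 - 4t + 3 = (t - 3)(t - 1), so the eigenvalues are 1, 3.
t=1: eigenvector (-3, 4).
t=3: eigenvector (1, -1).
P = [[-3, 1], [4, -1]], D = diag(1, 3), P⁻¹ = [[1, 1], [4, 3]].
A³ = P·diag(1, 27)·P⁻¹ = [[105, 78], [-104, -77]].
The requested entry is 105.

105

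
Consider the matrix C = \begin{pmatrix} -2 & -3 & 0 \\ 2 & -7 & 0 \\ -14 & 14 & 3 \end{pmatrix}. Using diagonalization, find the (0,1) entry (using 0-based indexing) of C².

Characteristic polynomial: μ^3 + 6μ^2 - 7μ - 60 = (μ - 3)(μ + 4)(μ + 5), so the eigenvalues are -5, -4, 3.
μ=-4: eigenvector (3, 2, 2).
μ=-5: eigenvector (1, 1, 0).
μ=3: eigenvector (0, 0, 1).
P = [[3, 1, 0], [2, 1, 0], [2, 0, 1]], D = diag(-4, -5, 3), P⁻¹ = [[1, -1, 0], [-2, 3, 0], [-2, 2, 1]].
C² = P·diag(16, 25, 9)·P⁻¹ = [[-2, 27, 0], [-18, 43, 0], [14, -14, 9]].
The requested entry is 27.

27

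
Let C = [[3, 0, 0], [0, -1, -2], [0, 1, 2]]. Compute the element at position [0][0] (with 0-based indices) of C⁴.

81

Characteristic polynomial: s^3 - 4s^2 + 3s = s(s - 3)(s - 1), so the eigenvalues are 0, 1, 3.
s=3: eigenvector (1, 0, 0).
s=0: eigenvector (0, 2, -1).
s=1: eigenvector (0, -1, 1).
P = [[1, 0, 0], [0, 2, -1], [0, -1, 1]], D = diag(3, 0, 1), P⁻¹ = [[1, 0, 0], [0, 1, 1], [0, 1, 2]].
C⁴ = P·diag(81, 0, 1)·P⁻¹ = [[81, 0, 0], [0, -1, -2], [0, 1, 2]].
The requested entry is 81.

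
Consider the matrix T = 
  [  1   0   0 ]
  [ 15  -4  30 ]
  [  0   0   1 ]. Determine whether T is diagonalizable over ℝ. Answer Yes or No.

Characteristic polynomial: p(μ) = μ^3 + 2μ^2 - 7μ + 4 = (μ - 1)^2(μ + 4).
μ = 1 has algebraic multiplicity 2; rank(T − 1I) = 1, so geometric multiplicity = 2.
Every eigenvalue has geometric = algebraic multiplicity, so T is diagonalizable.

Yes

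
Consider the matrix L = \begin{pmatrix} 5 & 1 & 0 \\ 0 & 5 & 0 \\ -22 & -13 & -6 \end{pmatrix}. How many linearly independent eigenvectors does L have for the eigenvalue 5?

L − 5I = [[0, 1, 0], [0, 0, 0], [-22, -13, -11]].
This matrix has rank 2, so its null space has dimension 3 − 2 = 1.

1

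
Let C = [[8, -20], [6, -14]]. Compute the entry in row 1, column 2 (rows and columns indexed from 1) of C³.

-560

Characteristic polynomial: t^2 + 6t + 8 = (t + 2)(t + 4), so the eigenvalues are -4, -2.
t=-2: eigenvector (2, 1).
t=-4: eigenvector (-5, -3).
P = [[2, -5], [1, -3]], D = diag(-2, -4), P⁻¹ = [[3, -5], [1, -2]].
C³ = P·diag(-8, -64)·P⁻¹ = [[272, -560], [168, -344]].
The requested entry is -560.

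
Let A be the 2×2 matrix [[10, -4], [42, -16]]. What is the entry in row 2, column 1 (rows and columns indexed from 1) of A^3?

1176

Characteristic polynomial: μ^2 + 6μ + 8 = (μ + 2)(μ + 4), so the eigenvalues are -4, -2.
μ=-2: eigenvector (1, 3).
μ=-4: eigenvector (2, 7).
P = [[1, 2], [3, 7]], D = diag(-2, -4), P⁻¹ = [[7, -2], [-3, 1]].
A³ = P·diag(-8, -64)·P⁻¹ = [[328, -112], [1176, -400]].
The requested entry is 1176.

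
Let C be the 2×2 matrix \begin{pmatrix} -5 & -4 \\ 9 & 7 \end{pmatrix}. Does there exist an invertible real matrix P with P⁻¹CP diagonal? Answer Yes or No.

Characteristic polynomial: p(λ) = λ^2 - 2λ + 1 = (λ - 1)^2.
λ = 1 has algebraic multiplicity 2; rank(C − 1I) = 1, so geometric multiplicity = 1.
Geometric multiplicity < algebraic multiplicity, so C is not diagonalizable.

No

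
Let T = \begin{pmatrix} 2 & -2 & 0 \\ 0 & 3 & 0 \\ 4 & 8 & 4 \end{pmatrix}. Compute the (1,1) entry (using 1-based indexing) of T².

4

Characteristic polynomial: λ^3 - 9λ^2 + 26λ - 24 = (λ - 4)(λ - 3)(λ - 2), so the eigenvalues are 2, 3, 4.
λ=2: eigenvector (1, 0, -2).
λ=3: eigenvector (-2, 1, 0).
λ=4: eigenvector (0, 0, 1).
P = [[1, -2, 0], [0, 1, 0], [-2, 0, 1]], D = diag(2, 3, 4), P⁻¹ = [[1, 2, 0], [0, 1, 0], [2, 4, 1]].
T² = P·diag(4, 9, 16)·P⁻¹ = [[4, -10, 0], [0, 9, 0], [24, 48, 16]].
The requested entry is 4.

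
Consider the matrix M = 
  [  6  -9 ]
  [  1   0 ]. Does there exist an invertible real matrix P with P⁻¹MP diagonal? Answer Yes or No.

No

Characteristic polynomial: p(μ) = μ^2 - 6μ + 9 = (μ - 3)^2.
μ = 3 has algebraic multiplicity 2; rank(M − 3I) = 1, so geometric multiplicity = 1.
Geometric multiplicity < algebraic multiplicity, so M is not diagonalizable.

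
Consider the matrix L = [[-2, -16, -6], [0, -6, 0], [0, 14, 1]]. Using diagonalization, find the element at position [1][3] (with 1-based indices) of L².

6

Characteristic polynomial: s^3 + 7s^2 + 4s - 12 = (s - 1)(s + 2)(s + 6), so the eigenvalues are -6, -2, 1.
s=-2: eigenvector (1, 0, 0).
s=-6: eigenvector (1, 1, -2).
s=1: eigenvector (-2, 0, 1).
P = [[1, 1, -2], [0, 1, 0], [0, -2, 1]], D = diag(-2, -6, 1), P⁻¹ = [[1, 3, 2], [0, 1, 0], [0, 2, 1]].
L² = P·diag(4, 36, 1)·P⁻¹ = [[4, 44, 6], [0, 36, 0], [0, -70, 1]].
The requested entry is 6.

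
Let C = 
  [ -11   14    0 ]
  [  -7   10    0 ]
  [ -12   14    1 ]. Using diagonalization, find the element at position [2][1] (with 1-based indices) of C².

Characteristic polynomial: r^3 - 13r + 12 = (r - 3)(r - 1)(r + 4), so the eigenvalues are -4, 1, 3.
r=3: eigenvector (1, 1, 1).
r=1: eigenvector (0, 0, 1).
r=-4: eigenvector (-2, -1, -2).
P = [[1, 0, -2], [1, 0, -1], [1, 1, -2]], D = diag(3, 1, -4), P⁻¹ = [[-1, 2, 0], [-1, 0, 1], [-1, 1, 0]].
C² = P·diag(9, 1, 16)·P⁻¹ = [[23, -14, 0], [7, 2, 0], [22, -14, 1]].
The requested entry is 7.

7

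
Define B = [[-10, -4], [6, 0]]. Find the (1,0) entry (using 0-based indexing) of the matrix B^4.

Characteristic polynomial: s^2 + 10s + 24 = (s + 4)(s + 6), so the eigenvalues are -6, -4.
s=-6: eigenvector (1, -1).
s=-4: eigenvector (-2, 3).
P = [[1, -2], [-1, 3]], D = diag(-6, -4), P⁻¹ = [[3, 2], [1, 1]].
B⁴ = P·diag(1296, 256)·P⁻¹ = [[3376, 2080], [-3120, -1824]].
The requested entry is -3120.

-3120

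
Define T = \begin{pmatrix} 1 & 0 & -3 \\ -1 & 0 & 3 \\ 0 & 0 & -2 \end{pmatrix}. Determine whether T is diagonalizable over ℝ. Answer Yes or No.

Yes

Characteristic polynomial: p(λ) = λ^3 + λ^2 - 2λ = λ(λ - 1)(λ + 2).
All 3 eigenvalues are distinct, so T is diagonalizable.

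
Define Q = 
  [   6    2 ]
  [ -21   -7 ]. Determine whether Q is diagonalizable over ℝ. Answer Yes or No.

Yes

Characteristic polynomial: p(s) = s^2 + s = s(s + 1).
All 2 eigenvalues are distinct, so Q is diagonalizable.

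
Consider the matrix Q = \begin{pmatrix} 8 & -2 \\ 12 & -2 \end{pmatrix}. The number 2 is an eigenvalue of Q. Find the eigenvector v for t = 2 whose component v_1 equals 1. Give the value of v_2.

Q − 2I = [[6, -2], [12, -4]].
Solving (Q − 2I)v = 0 gives the eigenspace spanned by (1, 3).
With v_1 = 1, v = (1, 3), so v_2 = 3.

3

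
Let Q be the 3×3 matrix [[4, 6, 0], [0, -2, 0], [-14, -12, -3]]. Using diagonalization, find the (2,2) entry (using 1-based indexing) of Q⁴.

16

Characteristic polynomial: μ^3 + μ^2 - 14μ - 24 = (μ - 4)(μ + 2)(μ + 3), so the eigenvalues are -3, -2, 4.
μ=4: eigenvector (1, 0, -2).
μ=-2: eigenvector (-1, 1, 2).
μ=-3: eigenvector (0, 0, 1).
P = [[1, -1, 0], [0, 1, 0], [-2, 2, 1]], D = diag(4, -2, -3), P⁻¹ = [[1, 1, 0], [0, 1, 0], [2, 0, 1]].
Q⁴ = P·diag(256, 16, 81)·P⁻¹ = [[256, 240, 0], [0, 16, 0], [-350, -480, 81]].
The requested entry is 16.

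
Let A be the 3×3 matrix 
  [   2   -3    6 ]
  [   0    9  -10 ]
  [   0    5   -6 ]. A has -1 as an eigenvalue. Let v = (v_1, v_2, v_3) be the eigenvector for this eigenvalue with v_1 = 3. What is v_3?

-3

A + 1I = [[3, -3, 6], [0, 10, -10], [0, 5, -5]].
Solving (A + 1I)v = 0 gives the eigenspace spanned by (3, -3, -3).
With v_1 = 3, v = (3, -3, -3), so v_3 = -3.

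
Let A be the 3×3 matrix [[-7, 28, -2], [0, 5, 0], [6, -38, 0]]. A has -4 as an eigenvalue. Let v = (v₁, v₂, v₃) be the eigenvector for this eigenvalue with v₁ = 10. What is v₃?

A + 4I = [[-3, 28, -2], [0, 9, 0], [6, -38, 4]].
Solving (A + 4I)v = 0 gives the eigenspace spanned by (10, 0, -15).
With v₁ = 10, v = (10, 0, -15), so v₃ = -15.

-15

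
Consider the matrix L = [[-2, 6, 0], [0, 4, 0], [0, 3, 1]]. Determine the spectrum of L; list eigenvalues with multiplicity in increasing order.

Characteristic polynomial: p(t) = t^3 - 3t^2 - 6t + 8 = (t - 4)(t - 1)(t + 2).
Roots (with multiplicity): -2, 1, 4.

-2, 1, 4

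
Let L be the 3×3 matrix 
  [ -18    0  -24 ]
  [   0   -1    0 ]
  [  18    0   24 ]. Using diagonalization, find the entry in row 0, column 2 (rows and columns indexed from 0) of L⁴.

Characteristic polynomial: t^3 - 5t^2 - 6t = t(t - 6)(t + 1), so the eigenvalues are -1, 0, 6.
t=6: eigenvector (-1, 0, 1).
t=-1: eigenvector (0, 1, 0).
t=0: eigenvector (-4, 0, 3).
P = [[-1, 0, -4], [0, 1, 0], [1, 0, 3]], D = diag(6, -1, 0), P⁻¹ = [[3, 0, 4], [0, 1, 0], [-1, 0, -1]].
L⁴ = P·diag(1296, 1, 0)·P⁻¹ = [[-3888, 0, -5184], [0, 1, 0], [3888, 0, 5184]].
The requested entry is -5184.

-5184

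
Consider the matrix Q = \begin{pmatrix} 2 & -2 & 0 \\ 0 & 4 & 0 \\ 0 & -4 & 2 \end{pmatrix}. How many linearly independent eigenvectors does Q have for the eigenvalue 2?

2

Q − 2I = [[0, -2, 0], [0, 2, 0], [0, -4, 0]].
This matrix has rank 1, so its null space has dimension 3 − 1 = 2.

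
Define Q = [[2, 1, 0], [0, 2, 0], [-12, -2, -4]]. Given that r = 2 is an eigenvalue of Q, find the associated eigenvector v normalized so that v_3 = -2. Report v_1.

Q − 2I = [[0, 1, 0], [0, 0, 0], [-12, -2, -6]].
Solving (Q − 2I)v = 0 gives the eigenspace spanned by (1, 0, -2).
With v_3 = -2, v = (1, 0, -2), so v_1 = 1.

1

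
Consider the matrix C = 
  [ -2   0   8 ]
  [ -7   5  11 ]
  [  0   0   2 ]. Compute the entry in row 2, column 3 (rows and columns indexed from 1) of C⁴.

Characteristic polynomial: μ^3 - 5μ^2 - 4μ + 20 = (μ - 5)(μ - 2)(μ + 2), so the eigenvalues are -2, 2, 5.
μ=-2: eigenvector (1, 1, 0).
μ=5: eigenvector (0, 1, 0).
μ=2: eigenvector (2, 1, 1).
P = [[1, 0, 2], [1, 1, 1], [0, 0, 1]], D = diag(-2, 5, 2), P⁻¹ = [[1, 0, -2], [-1, 1, 1], [0, 0, 1]].
C⁴ = P·diag(16, 625, 16)·P⁻¹ = [[16, 0, 0], [-609, 625, 609], [0, 0, 16]].
The requested entry is 609.

609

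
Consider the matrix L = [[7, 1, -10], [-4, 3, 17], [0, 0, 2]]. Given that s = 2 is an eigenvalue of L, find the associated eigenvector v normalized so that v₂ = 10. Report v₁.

-6

L − 2I = [[5, 1, -10], [-4, 1, 17], [0, 0, 0]].
Solving (L − 2I)v = 0 gives the eigenspace spanned by (-6, 10, -2).
With v₂ = 10, v = (-6, 10, -2), so v₁ = -6.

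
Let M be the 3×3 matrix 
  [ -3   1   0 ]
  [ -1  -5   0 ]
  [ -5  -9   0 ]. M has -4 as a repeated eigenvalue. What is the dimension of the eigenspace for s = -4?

1

M + 4I = [[1, 1, 0], [-1, -1, 0], [-5, -9, 4]].
This matrix has rank 2, so its null space has dimension 3 − 2 = 1.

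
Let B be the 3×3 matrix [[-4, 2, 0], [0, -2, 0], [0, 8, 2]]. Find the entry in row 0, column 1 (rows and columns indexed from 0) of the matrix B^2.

Characteristic polynomial: t^3 + 4t^2 - 4t - 16 = (t - 2)(t + 2)(t + 4), so the eigenvalues are -4, -2, 2.
t=-4: eigenvector (1, 0, 0).
t=-2: eigenvector (1, 1, -2).
t=2: eigenvector (0, 0, 1).
P = [[1, 1, 0], [0, 1, 0], [0, -2, 1]], D = diag(-4, -2, 2), P⁻¹ = [[1, -1, 0], [0, 1, 0], [0, 2, 1]].
B² = P·diag(16, 4, 4)·P⁻¹ = [[16, -12, 0], [0, 4, 0], [0, 0, 4]].
The requested entry is -12.

-12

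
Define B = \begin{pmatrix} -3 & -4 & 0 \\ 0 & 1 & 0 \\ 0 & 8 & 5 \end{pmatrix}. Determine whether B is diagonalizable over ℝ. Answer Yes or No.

Characteristic polynomial: p(t) = t^3 - 3t^2 - 13t + 15 = (t - 5)(t - 1)(t + 3).
All 3 eigenvalues are distinct, so B is diagonalizable.

Yes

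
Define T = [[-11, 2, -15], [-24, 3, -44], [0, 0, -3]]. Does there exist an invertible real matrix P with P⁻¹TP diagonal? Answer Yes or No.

No

Characteristic polynomial: p(r) = r^3 + 11r^2 + 39r + 45 = (r + 3)^2(r + 5).
r = -3 has algebraic multiplicity 2; rank(T + 3I) = 2, so geometric multiplicity = 1.
Geometric multiplicity < algebraic multiplicity, so T is not diagonalizable.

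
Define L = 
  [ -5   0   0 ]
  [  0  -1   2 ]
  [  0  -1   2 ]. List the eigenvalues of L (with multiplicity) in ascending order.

Characteristic polynomial: p(t) = t^3 + 4t^2 - 5t = t(t - 1)(t + 5).
Roots (with multiplicity): -5, 0, 1.

-5, 0, 1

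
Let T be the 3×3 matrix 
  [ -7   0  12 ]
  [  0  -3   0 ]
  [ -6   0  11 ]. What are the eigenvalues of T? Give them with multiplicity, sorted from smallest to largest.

-3, -1, 5

Characteristic polynomial: p(μ) = μ^3 - μ^2 - 17μ - 15 = (μ - 5)(μ + 1)(μ + 3).
Roots (with multiplicity): -3, -1, 5.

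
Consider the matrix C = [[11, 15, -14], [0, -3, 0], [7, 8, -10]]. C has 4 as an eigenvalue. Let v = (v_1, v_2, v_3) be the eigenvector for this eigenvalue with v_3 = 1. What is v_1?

2

C − 4I = [[7, 15, -14], [0, -7, 0], [7, 8, -14]].
Solving (C − 4I)v = 0 gives the eigenspace spanned by (2, 0, 1).
With v_3 = 1, v = (2, 0, 1), so v_1 = 2.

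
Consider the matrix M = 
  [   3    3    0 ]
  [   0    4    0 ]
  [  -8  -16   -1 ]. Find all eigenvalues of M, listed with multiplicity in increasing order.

Characteristic polynomial: p(μ) = μ^3 - 6μ^2 + 5μ + 12 = (μ - 4)(μ - 3)(μ + 1).
Roots (with multiplicity): -1, 3, 4.

-1, 3, 4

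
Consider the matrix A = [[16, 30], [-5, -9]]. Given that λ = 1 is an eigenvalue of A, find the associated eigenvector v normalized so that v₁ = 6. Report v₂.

A − 1I = [[15, 30], [-5, -10]].
Solving (A − 1I)v = 0 gives the eigenspace spanned by (6, -3).
With v₁ = 6, v = (6, -3), so v₂ = -3.

-3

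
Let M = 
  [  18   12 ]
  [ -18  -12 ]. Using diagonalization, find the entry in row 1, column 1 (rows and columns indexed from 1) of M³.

Characteristic polynomial: t^2 - 6t = t(t - 6), so the eigenvalues are 0, 6.
t=6: eigenvector (1, -1).
t=0: eigenvector (-2, 3).
P = [[1, -2], [-1, 3]], D = diag(6, 0), P⁻¹ = [[3, 2], [1, 1]].
M³ = P·diag(216, 0)·P⁻¹ = [[648, 432], [-648, -432]].
The requested entry is 648.

648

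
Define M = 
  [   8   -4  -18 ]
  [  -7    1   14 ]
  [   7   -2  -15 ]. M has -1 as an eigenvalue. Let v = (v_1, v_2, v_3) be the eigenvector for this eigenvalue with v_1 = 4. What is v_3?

2

M + 1I = [[9, -4, -18], [-7, 2, 14], [7, -2, -14]].
Solving (M + 1I)v = 0 gives the eigenspace spanned by (4, 0, 2).
With v_1 = 4, v = (4, 0, 2), so v_3 = 2.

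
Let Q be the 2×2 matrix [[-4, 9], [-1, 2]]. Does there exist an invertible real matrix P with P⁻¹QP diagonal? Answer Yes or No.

No

Characteristic polynomial: p(s) = s^2 + 2s + 1 = (s + 1)^2.
s = -1 has algebraic multiplicity 2; rank(Q + 1I) = 1, so geometric multiplicity = 1.
Geometric multiplicity < algebraic multiplicity, so Q is not diagonalizable.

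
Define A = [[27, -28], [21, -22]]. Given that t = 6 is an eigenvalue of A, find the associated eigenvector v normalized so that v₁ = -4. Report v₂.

A − 6I = [[21, -28], [21, -28]].
Solving (A − 6I)v = 0 gives the eigenspace spanned by (-4, -3).
With v₁ = -4, v = (-4, -3), so v₂ = -3.

-3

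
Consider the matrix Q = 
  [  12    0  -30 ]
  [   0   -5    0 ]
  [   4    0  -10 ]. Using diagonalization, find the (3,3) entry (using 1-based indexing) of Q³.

Characteristic polynomial: μ^3 + 3μ^2 - 10μ = μ(μ - 2)(μ + 5), so the eigenvalues are -5, 0, 2.
μ=2: eigenvector (3, 0, 1).
μ=-5: eigenvector (0, 1, 0).
μ=0: eigenvector (5, 0, 2).
P = [[3, 0, 5], [0, 1, 0], [1, 0, 2]], D = diag(2, -5, 0), P⁻¹ = [[2, 0, -5], [0, 1, 0], [-1, 0, 3]].
Q³ = P·diag(8, -125, 0)·P⁻¹ = [[48, 0, -120], [0, -125, 0], [16, 0, -40]].
The requested entry is -40.

-40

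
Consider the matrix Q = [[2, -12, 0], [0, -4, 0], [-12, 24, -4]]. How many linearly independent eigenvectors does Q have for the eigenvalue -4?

Q + 4I = [[6, -12, 0], [0, 0, 0], [-12, 24, 0]].
This matrix has rank 1, so its null space has dimension 3 − 1 = 2.

2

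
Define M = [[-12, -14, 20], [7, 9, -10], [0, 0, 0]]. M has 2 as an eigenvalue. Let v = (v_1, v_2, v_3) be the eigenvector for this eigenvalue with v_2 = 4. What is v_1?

-4

M − 2I = [[-14, -14, 20], [7, 7, -10], [0, 0, -2]].
Solving (M − 2I)v = 0 gives the eigenspace spanned by (-4, 4, 0).
With v_2 = 4, v = (-4, 4, 0), so v_1 = -4.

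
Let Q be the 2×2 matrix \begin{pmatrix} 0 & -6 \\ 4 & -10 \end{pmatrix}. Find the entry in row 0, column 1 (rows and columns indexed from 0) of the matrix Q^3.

Characteristic polynomial: s^2 + 10s + 24 = (s + 4)(s + 6), so the eigenvalues are -6, -4.
s=-4: eigenvector (3, 2).
s=-6: eigenvector (1, 1).
P = [[3, 1], [2, 1]], D = diag(-4, -6), P⁻¹ = [[1, -1], [-2, 3]].
Q³ = P·diag(-64, -216)·P⁻¹ = [[240, -456], [304, -520]].
The requested entry is -456.

-456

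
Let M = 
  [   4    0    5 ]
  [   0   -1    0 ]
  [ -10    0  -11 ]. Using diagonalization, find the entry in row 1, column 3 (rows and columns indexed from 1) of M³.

215

Characteristic polynomial: s^3 + 8s^2 + 13s + 6 = (s + 1)^2(s + 6), so the eigenvalues are -6, -1, -1.
s=-6: eigenvector (1, 0, -2).
s=-1: eigenvector (-1, 0, 1).
s=-1: eigenvector (1, 1, -1).
P = [[1, -1, 1], [0, 0, 1], [-2, 1, -1]], D = diag(-6, -1, -1), P⁻¹ = [[-1, 0, -1], [-2, 1, -1], [0, 1, 0]].
M³ = P·diag(-216, -1, -1)·P⁻¹ = [[214, 0, 215], [0, -1, 0], [-430, 0, -431]].
The requested entry is 215.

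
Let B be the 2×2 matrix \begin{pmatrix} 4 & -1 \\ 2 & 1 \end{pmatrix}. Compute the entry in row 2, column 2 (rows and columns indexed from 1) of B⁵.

Characteristic polynomial: s^2 - 5s + 6 = (s - 3)(s - 2), so the eigenvalues are 2, 3.
s=3: eigenvector (1, 1).
s=2: eigenvector (1, 2).
P = [[1, 1], [1, 2]], D = diag(3, 2), P⁻¹ = [[2, -1], [-1, 1]].
B⁵ = P·diag(243, 32)·P⁻¹ = [[454, -211], [422, -179]].
The requested entry is -179.

-179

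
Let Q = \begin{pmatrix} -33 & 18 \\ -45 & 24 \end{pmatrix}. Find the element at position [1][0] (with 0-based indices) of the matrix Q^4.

18225

Characteristic polynomial: λ^2 + 9λ + 18 = (λ + 3)(λ + 6), so the eigenvalues are -6, -3.
λ=-3: eigenvector (-3, -5).
λ=-6: eigenvector (2, 3).
P = [[-3, 2], [-5, 3]], D = diag(-3, -6), P⁻¹ = [[3, -2], [5, -3]].
Q⁴ = P·diag(81, 1296)·P⁻¹ = [[12231, -7290], [18225, -10854]].
The requested entry is 18225.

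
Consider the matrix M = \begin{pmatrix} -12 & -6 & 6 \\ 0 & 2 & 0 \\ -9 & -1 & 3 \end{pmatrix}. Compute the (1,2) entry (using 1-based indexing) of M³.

Characteristic polynomial: μ^3 + 7μ^2 - 36 = (μ - 2)(μ + 3)(μ + 6), so the eigenvalues are -6, -3, 2.
μ=-3: eigenvector (2, 0, 3).
μ=2: eigenvector (0, 1, 1).
μ=-6: eigenvector (1, 0, 1).
P = [[2, 0, 1], [0, 1, 0], [3, 1, 1]], D = diag(-3, 2, -6), P⁻¹ = [[-1, -1, 1], [0, 1, 0], [3, 2, -2]].
M³ = P·diag(-27, 8, -216)·P⁻¹ = [[-594, -378, 378], [0, 8, 0], [-567, -343, 351]].
The requested entry is -378.

-378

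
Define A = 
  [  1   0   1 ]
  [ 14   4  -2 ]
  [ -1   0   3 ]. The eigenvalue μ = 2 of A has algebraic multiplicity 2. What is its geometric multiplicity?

A − 2I = [[-1, 0, 1], [14, 2, -2], [-1, 0, 1]].
This matrix has rank 2, so its null space has dimension 3 − 2 = 1.

1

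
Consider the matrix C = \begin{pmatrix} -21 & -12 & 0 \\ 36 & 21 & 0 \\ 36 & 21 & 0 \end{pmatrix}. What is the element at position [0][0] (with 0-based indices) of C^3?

Characteristic polynomial: t^3 - 9t = t(t - 3)(t + 3), so the eigenvalues are -3, 0, 3.
t=-3: eigenvector (2, -3, -3).
t=3: eigenvector (-1, 2, 2).
t=0: eigenvector (0, 0, 1).
P = [[2, -1, 0], [-3, 2, 0], [-3, 2, 1]], D = diag(-3, 3, 0), P⁻¹ = [[2, 1, 0], [3, 2, 0], [0, -1, 1]].
C³ = P·diag(-27, 27, 0)·P⁻¹ = [[-189, -108, 0], [324, 189, 0], [324, 189, 0]].
The requested entry is -189.

-189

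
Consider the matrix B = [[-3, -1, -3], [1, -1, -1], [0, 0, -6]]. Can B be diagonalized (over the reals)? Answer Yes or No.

No

Characteristic polynomial: p(λ) = λ^3 + 10λ^2 + 28λ + 24 = (λ + 2)^2(λ + 6).
λ = -2 has algebraic multiplicity 2; rank(B + 2I) = 2, so geometric multiplicity = 1.
Geometric multiplicity < algebraic multiplicity, so B is not diagonalizable.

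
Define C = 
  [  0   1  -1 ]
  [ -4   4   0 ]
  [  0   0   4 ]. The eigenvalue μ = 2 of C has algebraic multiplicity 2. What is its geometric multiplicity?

1

C − 2I = [[-2, 1, -1], [-4, 2, 0], [0, 0, 2]].
This matrix has rank 2, so its null space has dimension 3 − 2 = 1.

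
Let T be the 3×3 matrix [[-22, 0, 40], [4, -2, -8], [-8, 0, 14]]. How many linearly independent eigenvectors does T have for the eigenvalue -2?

T + 2I = [[-20, 0, 40], [4, 0, -8], [-8, 0, 16]].
This matrix has rank 1, so its null space has dimension 3 − 1 = 2.

2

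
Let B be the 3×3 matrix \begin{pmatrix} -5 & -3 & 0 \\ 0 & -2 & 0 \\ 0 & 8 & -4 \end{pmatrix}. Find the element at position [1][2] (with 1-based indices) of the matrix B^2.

Characteristic polynomial: t^3 + 11t^2 + 38t + 40 = (t + 2)(t + 4)(t + 5), so the eigenvalues are -5, -4, -2.
t=-5: eigenvector (1, 0, 0).
t=-2: eigenvector (-1, 1, 4).
t=-4: eigenvector (0, 0, 1).
P = [[1, -1, 0], [0, 1, 0], [0, 4, 1]], D = diag(-5, -2, -4), P⁻¹ = [[1, 1, 0], [0, 1, 0], [0, -4, 1]].
B² = P·diag(25, 4, 16)·P⁻¹ = [[25, 21, 0], [0, 4, 0], [0, -48, 16]].
The requested entry is 21.

21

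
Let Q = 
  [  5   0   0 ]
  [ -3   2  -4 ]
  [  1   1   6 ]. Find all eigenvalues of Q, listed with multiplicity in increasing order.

4, 4, 5

Characteristic polynomial: p(r) = r^3 - 13r^2 + 56r - 80 = (r - 5)(r - 4)^2.
Roots (with multiplicity): 4, 4, 5.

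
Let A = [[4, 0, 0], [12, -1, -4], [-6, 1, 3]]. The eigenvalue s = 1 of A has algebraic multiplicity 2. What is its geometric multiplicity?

A − 1I = [[3, 0, 0], [12, -2, -4], [-6, 1, 2]].
This matrix has rank 2, so its null space has dimension 3 − 2 = 1.

1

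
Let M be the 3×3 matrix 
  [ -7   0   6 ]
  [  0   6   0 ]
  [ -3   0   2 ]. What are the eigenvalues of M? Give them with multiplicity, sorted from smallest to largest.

Characteristic polynomial: p(s) = s^3 - s^2 - 26s - 24 = (s - 6)(s + 1)(s + 4).
Roots (with multiplicity): -4, -1, 6.

-4, -1, 6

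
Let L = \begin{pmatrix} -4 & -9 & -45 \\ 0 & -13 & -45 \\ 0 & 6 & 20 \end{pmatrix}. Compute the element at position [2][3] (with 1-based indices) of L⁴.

Characteristic polynomial: λ^3 - 3λ^2 - 18λ + 40 = (λ - 5)(λ - 2)(λ + 4), so the eigenvalues are -4, 2, 5.
λ=-4: eigenvector (1, 0, 0).
λ=5: eigenvector (-5, -5, 2).
λ=2: eigenvector (-3, -3, 1).
P = [[1, -5, -3], [0, -5, -3], [0, 2, 1]], D = diag(-4, 5, 2), P⁻¹ = [[1, -1, 0], [0, 1, 3], [0, -2, -5]].
L⁴ = P·diag(256, 625, 16)·P⁻¹ = [[256, -3285, -9135], [0, -3029, -9135], [0, 1218, 3670]].
The requested entry is -9135.

-9135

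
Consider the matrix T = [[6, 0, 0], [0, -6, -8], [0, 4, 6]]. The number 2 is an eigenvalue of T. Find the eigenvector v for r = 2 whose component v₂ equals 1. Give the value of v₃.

T − 2I = [[4, 0, 0], [0, -8, -8], [0, 4, 4]].
Solving (T − 2I)v = 0 gives the eigenspace spanned by (0, 1, -1).
With v₂ = 1, v = (0, 1, -1), so v₃ = -1.

-1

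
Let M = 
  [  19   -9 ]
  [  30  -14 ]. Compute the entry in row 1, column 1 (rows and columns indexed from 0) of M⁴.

Characteristic polynomial: t^2 - 5t + 4 = (t - 4)(t - 1), so the eigenvalues are 1, 4.
t=1: eigenvector (1, 2).
t=4: eigenvector (-3, -5).
P = [[1, -3], [2, -5]], D = diag(1, 4), P⁻¹ = [[-5, 3], [-2, 1]].
M⁴ = P·diag(1, 256)·P⁻¹ = [[1531, -765], [2550, -1274]].
The requested entry is -1274.

-1274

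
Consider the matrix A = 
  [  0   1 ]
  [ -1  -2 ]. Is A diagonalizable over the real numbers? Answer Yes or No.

No

Characteristic polynomial: p(s) = s^2 + 2s + 1 = (s + 1)^2.
s = -1 has algebraic multiplicity 2; rank(A + 1I) = 1, so geometric multiplicity = 1.
Geometric multiplicity < algebraic multiplicity, so A is not diagonalizable.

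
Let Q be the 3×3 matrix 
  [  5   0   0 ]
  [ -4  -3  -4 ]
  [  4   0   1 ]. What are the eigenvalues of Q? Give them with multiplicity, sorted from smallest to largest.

Characteristic polynomial: p(μ) = μ^3 - 3μ^2 - 13μ + 15 = (μ - 5)(μ - 1)(μ + 3).
Roots (with multiplicity): -3, 1, 5.

-3, 1, 5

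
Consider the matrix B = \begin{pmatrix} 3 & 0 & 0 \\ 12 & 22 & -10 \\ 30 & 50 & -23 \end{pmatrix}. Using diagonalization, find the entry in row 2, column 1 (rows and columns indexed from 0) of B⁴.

-650

Characteristic polynomial: t^3 - 2t^2 - 9t + 18 = (t - 3)(t - 2)(t + 3), so the eigenvalues are -3, 2, 3.
t=3: eigenvector (1, 2, 5).
t=-3: eigenvector (0, 2, 5).
t=2: eigenvector (0, 1, 2).
P = [[1, 0, 0], [2, 2, 1], [5, 5, 2]], D = diag(3, -3, 2), P⁻¹ = [[1, 0, 0], [-1, -2, 1], [0, 5, -2]].
B⁴ = P·diag(81, 81, 16)·P⁻¹ = [[81, 0, 0], [0, -244, 130], [0, -650, 341]].
The requested entry is -650.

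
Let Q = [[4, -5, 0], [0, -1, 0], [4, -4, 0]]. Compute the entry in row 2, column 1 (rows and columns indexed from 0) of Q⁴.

Characteristic polynomial: t^3 - 3t^2 - 4t = t(t - 4)(t + 1), so the eigenvalues are -1, 0, 4.
t=4: eigenvector (1, 0, 1).
t=0: eigenvector (0, 0, 1).
t=-1: eigenvector (1, 1, 0).
P = [[1, 0, 1], [0, 0, 1], [1, 1, 0]], D = diag(4, 0, -1), P⁻¹ = [[1, -1, 0], [-1, 1, 1], [0, 1, 0]].
Q⁴ = P·diag(256, 0, 1)·P⁻¹ = [[256, -255, 0], [0, 1, 0], [256, -256, 0]].
The requested entry is -256.

-256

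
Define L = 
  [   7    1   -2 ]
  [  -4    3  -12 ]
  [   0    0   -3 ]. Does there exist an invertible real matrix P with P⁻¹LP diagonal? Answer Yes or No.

Characteristic polynomial: p(μ) = μ^3 - 7μ^2 - 5μ + 75 = (μ - 5)^2(μ + 3).
μ = 5 has algebraic multiplicity 2; rank(L − 5I) = 2, so geometric multiplicity = 1.
Geometric multiplicity < algebraic multiplicity, so L is not diagonalizable.

No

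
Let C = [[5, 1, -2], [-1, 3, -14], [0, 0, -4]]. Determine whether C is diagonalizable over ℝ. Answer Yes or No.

Characteristic polynomial: p(r) = r^3 - 4r^2 - 16r + 64 = (r - 4)^2(r + 4).
r = 4 has algebraic multiplicity 2; rank(C − 4I) = 2, so geometric multiplicity = 1.
Geometric multiplicity < algebraic multiplicity, so C is not diagonalizable.

No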